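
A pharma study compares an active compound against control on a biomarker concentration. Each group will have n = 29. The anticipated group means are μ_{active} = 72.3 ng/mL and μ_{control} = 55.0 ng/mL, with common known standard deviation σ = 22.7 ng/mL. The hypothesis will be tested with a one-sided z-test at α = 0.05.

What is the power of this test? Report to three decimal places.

Standardized effect: d = |μ_{active} − μ_{control}| / σ = |72.3 − 55.0| / 22.7 = 0.7621
Noncentrality parameter: δ = d·√(n/2) = 0.7621 × √(29/2) = 2.9020
One-sided α = 0.05 → critical value z_{0.05} = 1.645.
Power = Φ(δ − 1.645) = Φ(1.257) = 0.8957.

Power ≈ 0.896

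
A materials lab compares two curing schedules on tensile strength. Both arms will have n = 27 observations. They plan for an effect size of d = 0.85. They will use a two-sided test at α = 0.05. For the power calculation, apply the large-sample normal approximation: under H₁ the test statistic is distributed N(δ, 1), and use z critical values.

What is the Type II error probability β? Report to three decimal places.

β ≈ 0.122

Noncentrality parameter: δ = d·√(n/2) = 0.85 × √(27/2) = 3.1231
Critical value for a two-sided test at α = 0.05: z_{α/2} = 1.960.
Power = Φ(δ − 1.960) + Φ(−δ − 1.960) = Φ(1.163) + Φ(-5.083) = 0.8776 + 0.0000 = 0.8776.
Type II error: β = 1 − power = 1 − 0.8776 = 0.1224.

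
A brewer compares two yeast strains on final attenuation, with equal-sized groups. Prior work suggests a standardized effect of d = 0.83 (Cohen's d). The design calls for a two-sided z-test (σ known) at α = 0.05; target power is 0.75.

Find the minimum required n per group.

Set Φ(δ − 1.960) = 0.75; then δ − 1.960 = Φ⁻¹(0.75) = 0.674, giving δ = 2.634.
(The Φ(−δ − z_{α/2}) term is vanishingly small for δ > 0 and is dropped in the standard sample-size formula.)
δ = d·√(n/2) ⇒ n = 2(δ/d)² = 2 × (2.634 / 0.83)² = 20.15.
Rounding up, n = 21 per group.

n = 21 per group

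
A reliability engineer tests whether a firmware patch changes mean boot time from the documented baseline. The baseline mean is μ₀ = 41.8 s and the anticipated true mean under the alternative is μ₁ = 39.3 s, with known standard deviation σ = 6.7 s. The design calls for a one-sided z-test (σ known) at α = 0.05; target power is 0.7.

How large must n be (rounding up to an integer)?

n = 34

Standardized effect: d = |μ₁ − μ₀| / σ = |39.3 − 41.8| / 6.7 = 0.3731
Set Φ(δ − 1.645) = 0.7; then δ − 1.645 = Φ⁻¹(0.7) = 0.524, giving δ = 2.169.
δ = d·√n ⇒ n = (δ/d)² = (2.169 / 0.3731)² = 33.80.
Rounding up, n = 34.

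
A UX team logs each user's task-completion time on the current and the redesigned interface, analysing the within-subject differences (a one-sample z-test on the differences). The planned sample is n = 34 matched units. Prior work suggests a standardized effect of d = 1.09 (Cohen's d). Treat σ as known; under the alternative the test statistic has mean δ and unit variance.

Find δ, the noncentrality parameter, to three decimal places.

δ ≈ 6.356

δ = d·√n = 1.09 × √34 = 6.3557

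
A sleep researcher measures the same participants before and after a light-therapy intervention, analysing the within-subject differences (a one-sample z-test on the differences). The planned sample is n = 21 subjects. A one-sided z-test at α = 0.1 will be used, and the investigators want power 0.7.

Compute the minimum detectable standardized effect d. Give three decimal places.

Need Φ(δ − 1.282) = 0.7, so δ = 1.282 + 0.524 = 1.806.
δ = d·√n ⇒ d = δ/√n = 1.806/√21 = 0.3941.

d ≈ 0.394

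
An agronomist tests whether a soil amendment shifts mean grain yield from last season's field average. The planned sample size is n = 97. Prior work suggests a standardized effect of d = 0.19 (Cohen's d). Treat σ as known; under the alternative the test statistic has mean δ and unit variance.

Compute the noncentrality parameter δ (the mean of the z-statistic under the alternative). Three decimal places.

The noncentrality parameter scales effect size by the design's sample-size factor: δ = d·√n = 0.19 × √97 = 1.8713

δ ≈ 1.871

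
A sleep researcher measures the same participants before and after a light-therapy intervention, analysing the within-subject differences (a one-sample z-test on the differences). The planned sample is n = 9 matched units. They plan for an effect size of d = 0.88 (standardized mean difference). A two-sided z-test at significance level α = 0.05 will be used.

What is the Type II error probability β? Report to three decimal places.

Noncentrality parameter: δ = d·√n = 0.88 × √9 = 2.6400
Two-sided α = 0.05 → critical value z_{0.025} = 1.960.
Power = Φ(δ − 1.960) + Φ(−δ − 1.960) = Φ(0.680) + Φ(-4.600) = 0.7518 + 0.0000 = 0.7518.
Type II error: β = 1 − power = 1 − 0.7518 = 0.2482.

β ≈ 0.248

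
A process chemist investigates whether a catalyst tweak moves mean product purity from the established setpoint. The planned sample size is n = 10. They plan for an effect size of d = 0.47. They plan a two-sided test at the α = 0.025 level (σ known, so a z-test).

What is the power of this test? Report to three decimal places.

Power ≈ 0.225

Noncentrality parameter: δ = d·√n = 0.47 × √10 = 1.4863
Two-sided α = 0.025 → critical value z_{0.0125} = 2.241.
Power = Φ(δ − 2.241) + Φ(−δ − 2.241) = Φ(-0.755) + Φ(-3.728) = 0.2251 + 0.0001 = 0.2252.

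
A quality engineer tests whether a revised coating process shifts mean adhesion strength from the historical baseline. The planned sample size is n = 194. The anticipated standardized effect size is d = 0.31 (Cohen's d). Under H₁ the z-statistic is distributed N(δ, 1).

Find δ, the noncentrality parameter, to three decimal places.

δ ≈ 4.318

The noncentrality parameter scales effect size by the design's sample-size factor: δ = d·√n = 0.31 × √194 = 4.3178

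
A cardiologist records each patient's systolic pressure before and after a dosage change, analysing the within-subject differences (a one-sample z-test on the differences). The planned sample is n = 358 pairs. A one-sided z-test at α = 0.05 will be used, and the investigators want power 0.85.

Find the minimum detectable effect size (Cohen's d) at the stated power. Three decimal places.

d ≈ 0.142

Need Φ(δ − 1.645) = 0.85, so δ = 1.645 + 1.036 = 2.681.
δ = d·√n ⇒ d = δ/√n = 2.681/√358 = 0.1417.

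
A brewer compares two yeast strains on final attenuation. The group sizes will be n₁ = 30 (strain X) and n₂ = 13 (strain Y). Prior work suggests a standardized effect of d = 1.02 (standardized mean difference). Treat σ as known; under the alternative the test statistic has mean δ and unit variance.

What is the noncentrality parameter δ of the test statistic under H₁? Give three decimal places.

δ ≈ 3.072

δ = d / √(1/n₁ + 1/n₂) = 1.02 / √(1/30 + 1/13) = 3.0718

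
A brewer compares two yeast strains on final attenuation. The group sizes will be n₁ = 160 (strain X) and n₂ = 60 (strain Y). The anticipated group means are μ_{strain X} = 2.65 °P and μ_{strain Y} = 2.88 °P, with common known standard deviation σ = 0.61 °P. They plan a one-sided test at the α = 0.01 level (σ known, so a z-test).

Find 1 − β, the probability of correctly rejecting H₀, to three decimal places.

Standardized effect: d = |μ_{strain X} − μ_{strain Y}| / σ = |2.65 − 2.88| / 0.61 = 0.3770
Noncentrality parameter: δ = d / √(1/n₁ + 1/n₂) = 0.3770 / √(1/160 + 1/60) = 2.4907
One-sided α = 0.01 → critical value z_{0.01} = 2.326.
Power = P(Z > 2.326 − δ) = Φ(0.164) = 0.5653.

Power ≈ 0.565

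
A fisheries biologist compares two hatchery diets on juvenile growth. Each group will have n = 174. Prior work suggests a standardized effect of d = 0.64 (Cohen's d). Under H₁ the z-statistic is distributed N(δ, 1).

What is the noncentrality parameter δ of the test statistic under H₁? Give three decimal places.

δ ≈ 5.970

δ = d·√(n/2) = 0.64 × √(174/2) = 5.9695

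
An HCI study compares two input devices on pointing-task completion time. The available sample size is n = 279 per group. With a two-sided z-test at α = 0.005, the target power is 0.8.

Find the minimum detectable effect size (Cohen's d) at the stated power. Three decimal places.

Required noncentrality: δ = z_{0.0025} + z_{0.20} = 2.807 + 0.842 = 3.649.
(Lower-tail contribution to power is negligible for δ > 0.)
δ = d·√(n/2) ⇒ d = δ/√(n/2) = 3.649/√(279/2) = 0.3089.

d ≈ 0.309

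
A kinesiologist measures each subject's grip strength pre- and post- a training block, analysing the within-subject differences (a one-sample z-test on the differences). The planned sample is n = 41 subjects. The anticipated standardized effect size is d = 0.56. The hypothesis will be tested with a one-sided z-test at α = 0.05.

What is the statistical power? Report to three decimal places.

Noncentrality parameter: δ = d·√n = 0.56 × √41 = 3.5857
Critical value for a one-sided test at α = 0.05: z_α = 1.645.
Power = P(Z > 1.645 − δ) = Φ(1.941) = 0.9739.

Power ≈ 0.974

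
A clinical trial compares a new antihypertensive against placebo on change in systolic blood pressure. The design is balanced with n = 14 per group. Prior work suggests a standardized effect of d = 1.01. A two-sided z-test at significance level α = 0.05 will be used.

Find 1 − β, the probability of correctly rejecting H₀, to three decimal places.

Noncentrality parameter: δ = d·√(n/2) = 1.01 × √(14/2) = 2.6722
Two-sided α = 0.05 → critical value z_{0.025} = 1.960.
Power = Φ(δ − 1.960) + Φ(−δ − 1.960) = Φ(0.712) + Φ(-4.632) = 0.7618 + 0.0000 = 0.7618.

Power ≈ 0.762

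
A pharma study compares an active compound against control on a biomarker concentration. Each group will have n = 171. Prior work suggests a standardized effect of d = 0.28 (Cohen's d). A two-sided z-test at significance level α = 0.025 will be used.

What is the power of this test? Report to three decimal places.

Power ≈ 0.636

Noncentrality parameter: δ = d·√(n/2) = 0.28 × √(171/2) = 2.5891
Two-sided α = 0.025 → critical value z_{0.0125} = 2.241.
Power = Φ(δ − 2.241) + Φ(−δ − 2.241) = Φ(0.348) + Φ(-4.830) = 0.6359 + 0.0000 = 0.6359.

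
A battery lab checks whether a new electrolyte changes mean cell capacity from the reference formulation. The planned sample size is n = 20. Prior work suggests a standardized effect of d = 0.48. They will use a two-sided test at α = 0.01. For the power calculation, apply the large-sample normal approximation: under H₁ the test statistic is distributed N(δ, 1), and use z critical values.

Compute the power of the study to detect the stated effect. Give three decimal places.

Power ≈ 0.334

Noncentrality parameter: δ = d·√n = 0.48 × √20 = 2.1466
Critical value for a two-sided test at α = 0.01: z_{α/2} = 2.576.
Power = Φ(δ − 2.576) + Φ(−δ − 2.576) = Φ(-0.429) + Φ(-4.722) = 0.3339 + 0.0000 = 0.3339.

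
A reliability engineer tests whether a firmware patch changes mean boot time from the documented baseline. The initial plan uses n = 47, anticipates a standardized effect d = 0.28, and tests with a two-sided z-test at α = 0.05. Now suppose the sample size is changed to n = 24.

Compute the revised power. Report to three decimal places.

With n = 24: δ = d·√n = 0.28 × √24 = 1.3717. Critical value z_{0.025} = 1.960.
Revised power = Φ(δ − 1.960) + Φ(−δ − 1.960) = Φ(-0.588) + Φ(-3.332) = 0.2782 + 0.0004 = 0.2786.

Power ≈ 0.279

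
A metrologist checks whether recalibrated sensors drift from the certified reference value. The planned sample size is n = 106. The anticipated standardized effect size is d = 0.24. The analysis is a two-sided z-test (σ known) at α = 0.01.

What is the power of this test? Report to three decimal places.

Noncentrality parameter: δ = d·√n = 0.24 × √106 = 2.4710
Critical value for a two-sided test at α = 0.01: z_{α/2} = 2.576.
Power = Φ(δ − 2.576) + Φ(−δ − 2.576) = Φ(-0.105) + Φ(-5.047) = 0.4582 + 0.0000 = 0.4582.

Power ≈ 0.458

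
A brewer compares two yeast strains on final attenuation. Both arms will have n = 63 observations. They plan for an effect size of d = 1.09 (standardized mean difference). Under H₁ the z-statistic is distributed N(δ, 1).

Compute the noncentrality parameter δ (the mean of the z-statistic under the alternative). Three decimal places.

The noncentrality parameter scales effect size by the design's sample-size factor: δ = d·√(n/2) = 1.09 × √(63/2) = 6.1176

δ ≈ 6.118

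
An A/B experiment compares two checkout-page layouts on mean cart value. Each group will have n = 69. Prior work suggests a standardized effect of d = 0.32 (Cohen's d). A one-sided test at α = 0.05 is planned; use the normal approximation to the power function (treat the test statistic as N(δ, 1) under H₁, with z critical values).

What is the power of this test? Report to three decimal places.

Power ≈ 0.593

Noncentrality parameter: δ = d·√(n/2) = 0.32 × √(69/2) = 1.8796
One-sided α = 0.05 → critical value z_{0.05} = 1.645.
Power = Φ(δ − 1.645) = Φ(0.235) = 0.5928.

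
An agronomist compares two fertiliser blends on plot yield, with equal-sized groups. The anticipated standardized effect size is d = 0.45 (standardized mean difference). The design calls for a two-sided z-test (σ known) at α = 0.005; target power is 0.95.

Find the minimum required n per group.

n = 196 per group

Set Φ(δ − 2.807) = 0.95; then δ − 2.807 = Φ⁻¹(0.95) = 1.645, giving δ = 4.452.
(Ignoring the negligible lower-tail rejection probability gives the usual closed-form inversion.)
δ = d·√(n/2) ⇒ n = 2(δ/d)² = 2 × (4.452 / 0.45)² = 195.75.
Round up to the next whole unit.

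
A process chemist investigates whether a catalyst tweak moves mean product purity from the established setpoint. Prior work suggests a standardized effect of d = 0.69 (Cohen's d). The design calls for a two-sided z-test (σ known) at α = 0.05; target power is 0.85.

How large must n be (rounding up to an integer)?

Set Φ(δ − 1.960) = 0.85; then δ − 1.960 = Φ⁻¹(0.85) = 1.036, giving δ = 2.996.
(The Φ(−δ − z_{α/2}) term is vanishingly small for δ > 0 and is dropped in the standard sample-size formula.)
δ = d·√n ⇒ n = (δ/d)² = (2.996 / 0.69)² = 18.86.
Round up to the next whole unit.

n = 19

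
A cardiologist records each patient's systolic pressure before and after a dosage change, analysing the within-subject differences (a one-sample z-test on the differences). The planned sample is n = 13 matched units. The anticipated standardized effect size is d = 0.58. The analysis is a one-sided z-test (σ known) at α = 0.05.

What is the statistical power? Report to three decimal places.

Power ≈ 0.672

Noncentrality parameter: δ = d·√n = 0.58 × √13 = 2.0912
One-sided α = 0.05 → critical value z_{0.05} = 1.645.
Power = Φ(δ − 1.645) = Φ(0.446) = 0.6723.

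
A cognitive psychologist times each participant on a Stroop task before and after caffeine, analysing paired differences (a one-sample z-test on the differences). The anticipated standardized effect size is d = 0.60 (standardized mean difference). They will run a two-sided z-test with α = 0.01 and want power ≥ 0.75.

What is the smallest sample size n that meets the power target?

n = 30

For power 0.75 need Φ(δ − z_{0.005}) = 0.75, so δ = z_{0.005} + z_{0.25} = 2.576 + 0.674 = 3.250.
(The Φ(−δ − z_{α/2}) term is vanishingly small for δ > 0 and is dropped in the standard sample-size formula.)
δ = d·√n ⇒ n = (δ/d)² = (3.250 / 0.60)² = 29.35.
Round up to the next whole unit.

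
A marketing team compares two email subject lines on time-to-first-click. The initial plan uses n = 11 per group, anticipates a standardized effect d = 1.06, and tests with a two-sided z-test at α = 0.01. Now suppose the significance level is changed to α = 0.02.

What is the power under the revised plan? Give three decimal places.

Power ≈ 0.563

δ = d·√(n/2) = 1.06 × √(11/2) = 2.4859 (unchanged). New critical value: z_{0.01} = 2.326.
Revised power = Φ(δ − 2.326) + Φ(−δ − 2.326) = Φ(0.160) + Φ(-4.812) = 0.5634 + 0.0000 = 0.5634.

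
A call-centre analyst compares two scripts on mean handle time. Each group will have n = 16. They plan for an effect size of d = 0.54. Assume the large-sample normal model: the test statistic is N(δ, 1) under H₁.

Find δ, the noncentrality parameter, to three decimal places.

δ ≈ 1.527

δ = d·√(n/2) = 0.54 × √(16/2) = 1.5274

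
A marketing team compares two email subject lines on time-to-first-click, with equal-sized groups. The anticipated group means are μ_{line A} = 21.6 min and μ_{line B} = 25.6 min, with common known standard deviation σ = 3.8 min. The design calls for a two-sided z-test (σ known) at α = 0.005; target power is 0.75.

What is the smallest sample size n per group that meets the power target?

Standardized effect: d = |μ_{line A} − μ_{line B}| / σ = |21.6 − 25.6| / 3.8 = 1.0526
For power 0.75 need Φ(δ − z_{0.0025}) = 0.75, so δ = z_{0.0025} + z_{0.25} = 2.807 + 0.674 = 3.482.
(The Φ(−δ − z_{α/2}) term is vanishingly small for δ > 0 and is dropped in the standard sample-size formula.)
δ = d·√(n/2) ⇒ n = 2(δ/d)² = 2 × (3.482 / 1.0526)² = 21.88.
Round up to the next whole unit.

n = 22 per group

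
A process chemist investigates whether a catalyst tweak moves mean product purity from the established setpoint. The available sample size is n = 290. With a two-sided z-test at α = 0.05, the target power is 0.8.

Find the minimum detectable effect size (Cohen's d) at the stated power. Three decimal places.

d ≈ 0.165

Need Φ(δ − 1.960) = 0.8, so δ = 1.960 + 0.842 = 2.802.
(Lower-tail contribution to power is negligible for δ > 0.)
δ = d·√n ⇒ d = δ/√n = 2.802/√290 = 0.1645.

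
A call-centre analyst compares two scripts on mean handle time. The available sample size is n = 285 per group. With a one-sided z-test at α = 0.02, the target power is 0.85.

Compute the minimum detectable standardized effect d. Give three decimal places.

d ≈ 0.259

Required noncentrality: δ = z_{0.02} + z_{0.15} = 2.054 + 1.036 = 3.090.
δ = d·√(n/2) ⇒ d = δ/√(n/2) = 3.090/√(285/2) = 0.2589.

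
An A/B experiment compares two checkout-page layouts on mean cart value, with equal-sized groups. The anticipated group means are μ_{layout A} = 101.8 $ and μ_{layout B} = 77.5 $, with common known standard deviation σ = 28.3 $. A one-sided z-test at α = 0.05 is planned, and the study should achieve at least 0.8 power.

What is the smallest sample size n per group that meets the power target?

Standardized effect: d = |μ_{layout A} − μ_{layout B}| / σ = |101.8 − 77.5| / 28.3 = 0.8587
Set Φ(δ − 1.645) = 0.8; then δ − 1.645 = Φ⁻¹(0.8) = 0.842, giving δ = 2.486.
δ = d·√(n/2) ⇒ n = 2(δ/d)² = 2 × (2.486 / 0.8587)² = 16.77.
Round up to the next whole unit.

n = 17 per group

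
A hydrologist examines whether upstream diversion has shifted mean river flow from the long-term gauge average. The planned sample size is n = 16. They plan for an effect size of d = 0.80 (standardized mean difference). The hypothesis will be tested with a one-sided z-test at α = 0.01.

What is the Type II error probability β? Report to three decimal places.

β ≈ 0.191

Noncentrality parameter: δ = d·√n = 0.80 × √16 = 3.2000
One-sided α = 0.01 → critical value z_{0.01} = 2.326.
Power = Φ(δ − 2.326) = Φ(0.874) = 0.8088.
Type II error: β = 1 − power = 1 − 0.8088 = 0.1912.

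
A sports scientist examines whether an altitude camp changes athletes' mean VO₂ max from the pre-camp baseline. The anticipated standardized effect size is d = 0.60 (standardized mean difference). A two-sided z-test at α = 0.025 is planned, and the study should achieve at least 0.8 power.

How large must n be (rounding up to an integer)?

For power 0.8 need Φ(δ − z_{0.0125}) = 0.8, so δ = z_{0.0125} + z_{0.20} = 2.241 + 0.842 = 3.083.
(The Φ(−δ − z_{α/2}) term is vanishingly small for δ > 0 and is dropped in the standard sample-size formula.)
δ = d·√n ⇒ n = (δ/d)² = (3.083 / 0.60)² = 26.40.
Round up to the next whole unit.

n = 27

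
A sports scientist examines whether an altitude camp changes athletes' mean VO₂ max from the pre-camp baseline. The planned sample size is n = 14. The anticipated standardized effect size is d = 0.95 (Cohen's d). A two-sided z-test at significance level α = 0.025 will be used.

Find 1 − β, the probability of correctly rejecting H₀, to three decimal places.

Power ≈ 0.905

Noncentrality parameter: δ = d·√n = 0.95 × √14 = 3.5546
Critical value for a two-sided test at α = 0.025: z_{α/2} = 2.241.
Power = Φ(δ − 2.241) + Φ(−δ − 2.241) = Φ(1.313) + Φ(-5.796) = 0.9054 + 0.0000 = 0.9054.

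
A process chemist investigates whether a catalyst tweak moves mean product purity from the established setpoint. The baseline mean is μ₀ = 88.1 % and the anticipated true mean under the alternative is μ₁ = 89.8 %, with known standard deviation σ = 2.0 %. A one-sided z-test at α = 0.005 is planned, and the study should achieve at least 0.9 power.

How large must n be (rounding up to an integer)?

Standardized effect: d = |μ₁ − μ₀| / σ = |89.8 − 88.1| / 2.0 = 0.8500
Set Φ(δ − 2.576) = 0.9; then δ − 2.576 = Φ⁻¹(0.9) = 1.282, giving δ = 3.857.
δ = d·√n ⇒ n = (δ/d)² = (3.857 / 0.8500)² = 20.59.
Rounding up, n = 21.

n = 21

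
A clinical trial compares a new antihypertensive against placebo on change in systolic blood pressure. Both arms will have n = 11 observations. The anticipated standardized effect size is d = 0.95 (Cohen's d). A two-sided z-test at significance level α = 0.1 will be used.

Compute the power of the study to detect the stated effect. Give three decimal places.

Noncentrality parameter: δ = d·√(n/2) = 0.95 × √(11/2) = 2.2279
Critical value for a two-sided test at α = 0.1: z_{α/2} = 1.645.
Power = Φ(δ − 1.645) + Φ(−δ − 1.645) = Φ(0.583) + Φ(-3.873) = 0.7201 + 0.0001 = 0.7201.

Power ≈ 0.720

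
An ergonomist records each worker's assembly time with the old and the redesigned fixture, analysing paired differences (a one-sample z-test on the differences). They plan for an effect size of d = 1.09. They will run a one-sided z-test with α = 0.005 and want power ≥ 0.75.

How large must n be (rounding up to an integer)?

n = 9

For power 0.75 need Φ(δ − z_{0.005}) = 0.75, so δ = z_{0.005} + z_{0.25} = 2.576 + 0.674 = 3.250.
δ = d·√n ⇒ n = (δ/d)² = (3.250 / 1.09)² = 8.89.
Round up to the next whole unit.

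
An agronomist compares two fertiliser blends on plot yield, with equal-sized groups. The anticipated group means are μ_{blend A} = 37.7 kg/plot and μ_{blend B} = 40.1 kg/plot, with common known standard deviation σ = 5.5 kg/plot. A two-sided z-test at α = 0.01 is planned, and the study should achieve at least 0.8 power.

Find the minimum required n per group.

n = 123 per group

Standardized effect: d = |μ_{blend A} − μ_{blend B}| / σ = |37.7 − 40.1| / 5.5 = 0.4364
For power 0.8 need Φ(δ − z_{0.005}) = 0.8, so δ = z_{0.005} + z_{0.20} = 2.576 + 0.842 = 3.417.
(For δ > 0 the lower-tail rejection region contributes negligibly to power, so the one-term inversion is standard.)
δ = d·√(n/2) ⇒ n = 2(δ/d)² = 2 × (3.417 / 0.4364)² = 122.67.
Round up to the next whole unit.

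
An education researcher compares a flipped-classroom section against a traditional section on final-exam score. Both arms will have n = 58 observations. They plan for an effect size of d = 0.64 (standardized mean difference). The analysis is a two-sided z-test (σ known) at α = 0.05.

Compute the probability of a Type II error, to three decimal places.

Noncentrality parameter: δ = d·√(n/2) = 0.64 × √(58/2) = 3.4465
Two-sided α = 0.05 → critical value z_{0.025} = 1.960.
Power = Φ(δ − 1.960) + Φ(−δ − 1.960) = Φ(1.487) + Φ(-5.406) = 0.9314 + 0.0000 = 0.9314.
Type II error: β = 1 − power = 1 − 0.9314 = 0.0686.

β ≈ 0.069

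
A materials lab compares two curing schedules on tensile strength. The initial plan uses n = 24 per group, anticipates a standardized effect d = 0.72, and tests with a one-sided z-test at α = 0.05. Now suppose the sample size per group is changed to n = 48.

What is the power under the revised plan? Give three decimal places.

With n = 48 per group: δ = d·√(n/2) = 0.72 × √(48/2) = 3.5273. Critical value z_{0.05} = 1.645.
Revised power = Φ(δ − 1.645) = Φ(1.882) = 0.9701.

Power ≈ 0.970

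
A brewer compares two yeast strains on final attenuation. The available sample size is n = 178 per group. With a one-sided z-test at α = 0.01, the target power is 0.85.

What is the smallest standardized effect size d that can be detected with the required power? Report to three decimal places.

d ≈ 0.356

Required noncentrality: δ = z_{0.01} + z_{0.15} = 2.326 + 1.036 = 3.363.
δ = d·√(n/2) ⇒ d = δ/√(n/2) = 3.363/√(178/2) = 0.3565.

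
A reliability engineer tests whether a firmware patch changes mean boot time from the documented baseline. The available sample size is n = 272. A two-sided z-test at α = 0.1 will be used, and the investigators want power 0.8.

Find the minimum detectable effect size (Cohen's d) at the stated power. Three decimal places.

Required noncentrality: δ = z_{0.05} + z_{0.20} = 1.645 + 0.842 = 2.486.
(The second rejection-region term Φ(−δ − z_{α/2}) is negligible and dropped.)
δ = d·√n ⇒ d = δ/√n = 2.486/√272 = 0.1508.

d ≈ 0.151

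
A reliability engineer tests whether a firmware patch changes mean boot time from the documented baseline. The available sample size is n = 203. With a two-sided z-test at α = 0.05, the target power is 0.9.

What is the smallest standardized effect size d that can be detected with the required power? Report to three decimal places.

Need Φ(δ − 1.960) = 0.9, so δ = 1.960 + 1.282 = 3.242.
(The second rejection-region term Φ(−δ − z_{α/2}) is negligible and dropped.)
δ = d·√n ⇒ d = δ/√n = 3.242/√203 = 0.2275.

d ≈ 0.228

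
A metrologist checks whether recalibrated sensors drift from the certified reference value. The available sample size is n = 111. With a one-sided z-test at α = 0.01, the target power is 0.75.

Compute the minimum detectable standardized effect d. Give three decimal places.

Need Φ(δ − 2.326) = 0.75, so δ = 2.326 + 0.674 = 3.001.
δ = d·√n ⇒ d = δ/√n = 3.001/√111 = 0.2848.

d ≈ 0.285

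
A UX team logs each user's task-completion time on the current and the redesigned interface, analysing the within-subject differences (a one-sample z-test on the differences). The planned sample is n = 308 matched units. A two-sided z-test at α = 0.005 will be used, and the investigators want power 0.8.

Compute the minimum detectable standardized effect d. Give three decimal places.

d ≈ 0.208

Need Φ(δ − 2.807) = 0.8, so δ = 2.807 + 0.842 = 3.649.
(The second rejection-region term Φ(−δ − z_{α/2}) is negligible and dropped.)
δ = d·√n ⇒ d = δ/√n = 3.649/√308 = 0.2079.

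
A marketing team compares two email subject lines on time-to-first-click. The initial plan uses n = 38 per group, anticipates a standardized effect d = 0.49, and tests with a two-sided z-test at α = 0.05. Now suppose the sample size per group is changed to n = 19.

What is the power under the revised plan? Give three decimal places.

Power ≈ 0.327

With n = 19 per group: δ = d·√(n/2) = 0.49 × √(19/2) = 1.5103. Critical value z_{0.025} = 1.960.
Revised power = Φ(δ − 1.960) + Φ(−δ − 1.960) = Φ(-0.450) + Φ(-3.470) = 0.3265 + 0.0003 = 0.3267.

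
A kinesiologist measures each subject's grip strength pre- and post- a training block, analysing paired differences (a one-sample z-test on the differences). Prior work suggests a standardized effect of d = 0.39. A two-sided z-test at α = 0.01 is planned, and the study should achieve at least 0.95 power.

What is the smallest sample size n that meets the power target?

n = 118

For power 0.95 need Φ(δ − z_{0.005}) = 0.95, so δ = z_{0.005} + z_{0.05} = 2.576 + 1.645 = 4.221.
(For δ > 0 the lower-tail rejection region contributes negligibly to power, so the one-term inversion is standard.)
δ = d·√n ⇒ n = (δ/d)² = (4.221 / 0.39)² = 117.12.
Rounding up, n = 118.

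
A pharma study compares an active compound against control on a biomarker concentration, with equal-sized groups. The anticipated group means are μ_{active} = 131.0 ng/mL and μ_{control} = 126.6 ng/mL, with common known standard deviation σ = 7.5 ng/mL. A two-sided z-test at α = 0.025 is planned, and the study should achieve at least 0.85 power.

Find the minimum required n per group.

n = 63 per group

Standardized effect: d = |μ_{active} − μ_{control}| / σ = |131.0 − 126.6| / 7.5 = 0.5867
Set Φ(δ − 2.241) = 0.85; then δ − 2.241 = Φ⁻¹(0.85) = 1.036, giving δ = 3.278.
(For δ > 0 the lower-tail rejection region contributes negligibly to power, so the one-term inversion is standard.)
δ = d·√(n/2) ⇒ n = 2(δ/d)² = 2 × (3.278 / 0.5867)² = 62.43.
Rounding up, n = 63 per group.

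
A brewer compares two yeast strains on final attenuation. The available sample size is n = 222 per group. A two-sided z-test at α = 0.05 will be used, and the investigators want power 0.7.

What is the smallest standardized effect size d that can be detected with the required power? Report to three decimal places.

d ≈ 0.236

Required noncentrality: δ = z_{0.025} + z_{0.30} = 1.960 + 0.524 = 2.484.
(Lower-tail contribution to power is negligible for δ > 0.)
δ = d·√(n/2) ⇒ d = δ/√(n/2) = 2.484/√(222/2) = 0.2358.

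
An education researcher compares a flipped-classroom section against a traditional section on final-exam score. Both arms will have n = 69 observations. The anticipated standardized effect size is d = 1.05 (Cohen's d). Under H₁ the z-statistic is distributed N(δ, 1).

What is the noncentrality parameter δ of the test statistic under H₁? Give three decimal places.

δ ≈ 6.167

The noncentrality parameter scales effect size by the design's sample-size factor: δ = d·√(n/2) = 1.05 × √(69/2) = 6.1674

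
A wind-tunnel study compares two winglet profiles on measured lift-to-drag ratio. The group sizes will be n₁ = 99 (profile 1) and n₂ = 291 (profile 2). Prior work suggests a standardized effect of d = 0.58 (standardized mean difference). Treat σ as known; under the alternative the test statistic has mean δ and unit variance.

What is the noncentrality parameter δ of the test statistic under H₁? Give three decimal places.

δ ≈ 4.985

The noncentrality parameter scales effect size by the design's sample-size factor: δ = d / √(1/n₁ + 1/n₂) = 0.58 / √(1/99 + 1/291) = 4.9849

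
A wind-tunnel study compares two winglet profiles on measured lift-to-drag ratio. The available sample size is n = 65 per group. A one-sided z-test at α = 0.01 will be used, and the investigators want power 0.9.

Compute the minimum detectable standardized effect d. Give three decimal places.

Required noncentrality: δ = z_{0.01} + z_{0.10} = 2.326 + 1.282 = 3.608.
δ = d·√(n/2) ⇒ d = δ/√(n/2) = 3.608/√(65/2) = 0.6329.

d ≈ 0.633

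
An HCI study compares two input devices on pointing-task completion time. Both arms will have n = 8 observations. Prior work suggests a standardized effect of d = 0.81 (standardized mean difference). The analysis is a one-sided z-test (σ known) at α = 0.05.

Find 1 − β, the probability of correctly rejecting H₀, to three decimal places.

Noncentrality parameter: δ = d·√(n/2) = 0.81 × √(8/2) = 1.6200
Critical value for a one-sided test at α = 0.05: z_α = 1.645.
Power = P(Z > 1.645 − δ) = Φ(-0.025) = 0.4901.

Power ≈ 0.490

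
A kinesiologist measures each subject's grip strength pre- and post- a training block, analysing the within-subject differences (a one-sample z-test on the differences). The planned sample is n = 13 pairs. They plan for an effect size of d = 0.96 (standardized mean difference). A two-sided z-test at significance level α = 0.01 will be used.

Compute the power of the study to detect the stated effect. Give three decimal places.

Power ≈ 0.812

Noncentrality parameter: δ = d·√n = 0.96 × √13 = 3.4613
Two-sided α = 0.01 → critical value z_{0.005} = 2.576.
Power = Φ(δ − 2.576) + Φ(−δ − 2.576) = Φ(0.885) + Φ(-6.037) = 0.8121 + 0.0000 = 0.8121.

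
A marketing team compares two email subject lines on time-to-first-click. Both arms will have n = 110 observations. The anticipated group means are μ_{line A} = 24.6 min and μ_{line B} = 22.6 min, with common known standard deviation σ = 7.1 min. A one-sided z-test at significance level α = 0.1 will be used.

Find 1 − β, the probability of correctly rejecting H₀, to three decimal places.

Power ≈ 0.790

Standardized effect: d = |μ_{line A} − μ_{line B}| / σ = |24.6 − 22.6| / 7.1 = 0.2817
Noncentrality parameter: λ = d·√(n/2) = 0.2817 × √(110/2) = 2.0891
Critical value for a one-sided test at α = 0.1: z_α = 1.282.
Power = Φ(λ − 1.282) = Φ(0.808) = 0.7903.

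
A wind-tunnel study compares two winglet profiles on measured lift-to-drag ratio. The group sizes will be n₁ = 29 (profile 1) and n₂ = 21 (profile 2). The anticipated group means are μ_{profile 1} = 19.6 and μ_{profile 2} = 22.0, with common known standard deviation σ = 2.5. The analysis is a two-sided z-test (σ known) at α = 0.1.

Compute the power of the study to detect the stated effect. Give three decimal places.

Standardized effect: d = |μ_{profile 1} − μ_{profile 2}| / σ = |19.6 − 22.0| / 2.5 = 0.9600
Noncentrality parameter: δ = d / √(1/n₁ + 1/n₂) = 0.9600 / √(1/29 + 1/21) = 3.3504
Critical value for a two-sided test at α = 0.1: z_{α/2} = 1.645.
Power = Φ(δ − 1.645) + Φ(−δ − 1.645) = Φ(1.706) + Φ(-4.995) = 0.9560 + 0.0000 = 0.9560.

Power ≈ 0.956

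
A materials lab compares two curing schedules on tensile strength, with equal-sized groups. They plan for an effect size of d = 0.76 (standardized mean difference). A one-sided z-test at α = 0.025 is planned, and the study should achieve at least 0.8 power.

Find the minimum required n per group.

n = 28 per group

For power 0.8 need Φ(δ − z_{0.025}) = 0.8, so δ = z_{0.025} + z_{0.20} = 1.960 + 0.842 = 2.802.
δ = d·√(n/2) ⇒ n = 2(δ/d)² = 2 × (2.802 / 0.76)² = 27.18.
Round up to the next whole unit.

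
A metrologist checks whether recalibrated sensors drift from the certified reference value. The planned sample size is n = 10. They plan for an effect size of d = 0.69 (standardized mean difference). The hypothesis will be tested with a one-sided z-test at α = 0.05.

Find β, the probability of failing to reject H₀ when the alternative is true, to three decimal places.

β ≈ 0.296

Noncentrality parameter: δ = d·√n = 0.69 × √10 = 2.1820
Critical value for a one-sided test at α = 0.05: z_α = 1.645.
Power = P(Z > 1.645 − δ) = Φ(0.537) = 0.7044.
Type II error: β = 1 − power = 1 − 0.7044 = 0.2956.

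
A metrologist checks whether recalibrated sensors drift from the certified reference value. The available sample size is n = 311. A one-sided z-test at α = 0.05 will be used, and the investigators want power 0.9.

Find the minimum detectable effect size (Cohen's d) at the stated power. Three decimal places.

Required noncentrality: δ = z_{0.05} + z_{0.10} = 1.645 + 1.282 = 2.926.
δ = d·√n ⇒ d = δ/√n = 2.926/√311 = 0.1659.

d ≈ 0.166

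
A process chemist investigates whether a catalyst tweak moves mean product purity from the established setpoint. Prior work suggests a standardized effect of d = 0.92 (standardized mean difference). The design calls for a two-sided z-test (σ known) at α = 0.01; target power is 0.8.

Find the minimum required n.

n = 14

For power 0.8 need Φ(δ − z_{0.005}) = 0.8, so δ = z_{0.005} + z_{0.20} = 2.576 + 0.842 = 3.417.
(The Φ(−δ − z_{α/2}) term is vanishingly small for δ > 0 and is dropped in the standard sample-size formula.)
δ = d·√n ⇒ n = (δ/d)² = (3.417 / 0.92)² = 13.80.
Rounding up, n = 14.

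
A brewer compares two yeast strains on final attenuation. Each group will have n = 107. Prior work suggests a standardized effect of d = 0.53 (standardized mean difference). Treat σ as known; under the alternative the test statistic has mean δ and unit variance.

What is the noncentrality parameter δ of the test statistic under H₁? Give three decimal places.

The noncentrality parameter scales effect size by the design's sample-size factor: δ = d·√(n/2) = 0.53 × √(107/2) = 3.8766

δ ≈ 3.877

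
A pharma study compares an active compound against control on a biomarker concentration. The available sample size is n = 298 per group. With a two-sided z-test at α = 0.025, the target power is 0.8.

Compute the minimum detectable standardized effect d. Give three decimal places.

Need Φ(δ − 2.241) = 0.8, so δ = 2.241 + 0.842 = 3.083.
(Lower-tail contribution to power is negligible for δ > 0.)
δ = d·√(n/2) ⇒ d = δ/√(n/2) = 3.083/√(298/2) = 0.2526.

d ≈ 0.253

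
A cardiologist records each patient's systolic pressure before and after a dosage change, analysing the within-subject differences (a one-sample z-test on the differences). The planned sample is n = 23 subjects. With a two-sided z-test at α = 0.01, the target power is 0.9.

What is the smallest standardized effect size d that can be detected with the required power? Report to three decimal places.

Required noncentrality: δ = z_{0.005} + z_{0.10} = 2.576 + 1.282 = 3.857.
(The second rejection-region term Φ(−δ − z_{α/2}) is negligible and dropped.)
δ = d·√n ⇒ d = δ/√n = 3.857/√23 = 0.8043.

d ≈ 0.804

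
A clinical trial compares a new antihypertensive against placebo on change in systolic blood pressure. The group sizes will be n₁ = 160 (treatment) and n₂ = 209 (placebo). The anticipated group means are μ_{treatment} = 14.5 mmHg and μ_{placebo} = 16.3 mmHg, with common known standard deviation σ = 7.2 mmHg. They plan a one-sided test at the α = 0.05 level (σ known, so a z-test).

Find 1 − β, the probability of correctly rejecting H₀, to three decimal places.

Standardized effect: d = |μ_{treatment} − μ_{placebo}| / σ = |14.5 − 16.3| / 7.2 = 0.2500
Noncentrality parameter: δ = d / √(1/n₁ + 1/n₂) = 0.2500 / √(1/160 + 1/209) = 2.3799
Critical value for a one-sided test at α = 0.05: z_α = 1.645.
Power = P(Z > 1.645 − δ) = Φ(0.735) = 0.7688.

Power ≈ 0.769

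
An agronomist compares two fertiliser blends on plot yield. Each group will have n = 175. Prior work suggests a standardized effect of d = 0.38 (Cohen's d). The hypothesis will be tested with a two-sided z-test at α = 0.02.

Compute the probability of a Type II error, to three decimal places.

Noncentrality parameter: δ = d·√(n/2) = 0.38 × √(175/2) = 3.5546
Two-sided α = 0.02 → critical value z_{0.01} = 2.326.
Power = Φ(δ − 2.326) + Φ(−δ − 2.326) = Φ(1.228) + Φ(-5.881) = 0.8903 + 0.0000 = 0.8903.
Type II error: β = 1 − power = 1 − 0.8903 = 0.1097.

β ≈ 0.110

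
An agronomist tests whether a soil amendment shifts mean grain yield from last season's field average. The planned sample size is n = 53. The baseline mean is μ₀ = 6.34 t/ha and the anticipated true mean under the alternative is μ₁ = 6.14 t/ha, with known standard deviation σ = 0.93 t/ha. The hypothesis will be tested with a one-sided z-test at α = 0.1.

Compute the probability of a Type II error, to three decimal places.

β ≈ 0.388

Standardized effect: d = |μ₁ − μ₀| / σ = |6.14 − 6.34| / 0.93 = 0.2151
Noncentrality parameter: λ = d·√n = 0.2151 × √53 = 1.5656
Critical value for a one-sided test at α = 0.1: z_α = 1.282.
Power = P(Z > 1.282 − λ) = Φ(0.284) = 0.6118.
Type II error: β = 1 − power = 1 − 0.6118 = 0.3882.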